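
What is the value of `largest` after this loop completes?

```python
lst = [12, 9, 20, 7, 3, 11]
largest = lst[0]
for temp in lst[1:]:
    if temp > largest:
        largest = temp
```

Maximum of [12, 9, 20, 7, 3, 11]
`largest` takes the values: 12 → 20

Answer: 20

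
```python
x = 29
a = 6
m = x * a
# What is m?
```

Trace:
`x = 29` → x = 29
`a = 6` → a = 6
`m = x * a` → m = 174
So m = 174

Answer: 174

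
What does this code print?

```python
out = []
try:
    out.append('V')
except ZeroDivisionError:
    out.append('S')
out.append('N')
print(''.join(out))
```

Execution trace: 'V' (try body, no exception) → 'N' (after the try/except). Output: VN

Answer: VN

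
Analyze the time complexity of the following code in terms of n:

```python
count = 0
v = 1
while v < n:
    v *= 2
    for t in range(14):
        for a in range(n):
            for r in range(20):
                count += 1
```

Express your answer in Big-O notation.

Each loop level contributes: log n × 1 × n × 1. Multiplying the contributions gives O(n log n).

Answer: O(n log n)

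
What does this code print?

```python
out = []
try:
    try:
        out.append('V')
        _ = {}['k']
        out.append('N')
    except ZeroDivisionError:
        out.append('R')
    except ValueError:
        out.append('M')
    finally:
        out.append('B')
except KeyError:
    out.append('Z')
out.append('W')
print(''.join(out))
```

Execution trace: 'V' (inner try body) → 'B' (inner finally) → 'Z' (outer except KeyError) → 'W' (after the try/except). Output: VBZW

Answer: VBZW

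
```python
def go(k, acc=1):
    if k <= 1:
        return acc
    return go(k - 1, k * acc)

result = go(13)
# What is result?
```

Accumulator trace (n, acc): (13, 1) -> (12, 13) -> (11, 156) -> (10, 1716) -> (9, 17160) -> (8, 154440) -> (7, 1235520) -> (6, 8648640) -> (5, 51891840) -> (4, 259459200) -> (3, 1037836800) -> (2, 3113510400) -> (1, 6227020800) -> return 6227020800

Answer: 6227020800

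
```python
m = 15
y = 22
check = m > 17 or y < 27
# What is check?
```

Trace:
`m = 15` → m = 15
`y = 22` → y = 22
`check = m > 17 or y < 27` → check = True
So check = True

Answer: True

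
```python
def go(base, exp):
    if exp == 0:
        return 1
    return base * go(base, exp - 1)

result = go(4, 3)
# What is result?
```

go(4, 3) = 4 * 4 * 4 = 64

Answer: 64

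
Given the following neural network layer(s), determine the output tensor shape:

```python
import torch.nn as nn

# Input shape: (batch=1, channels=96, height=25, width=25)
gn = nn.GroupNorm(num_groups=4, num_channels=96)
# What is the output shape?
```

Input: (1, 96, 25, 25) -> Output: (1, 96, 25, 25)

Answer: (1, 96, 25, 25)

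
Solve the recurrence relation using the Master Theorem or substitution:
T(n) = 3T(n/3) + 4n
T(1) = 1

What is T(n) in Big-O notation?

By Master Theorem: a=3, b=3, f(n)=4n. Since log_3(3) = 1 and f(n) = Θ(n^1), Case 2 applies. T(n) = O(n log n).

Answer: O(n log n)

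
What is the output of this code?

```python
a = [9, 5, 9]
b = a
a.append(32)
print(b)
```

Key concept: basic list aliasing.
Step by step:
`a = [9, 5, 9]` → a = [9, 5, 9]
`b = a` → b = [9, 5, 9] (same object as a)
`a.append(32)` → a = [9, 5, 9, 32] (same object as b); b = [9, 5, 9, 32] (same object as a)
`print(b)` → prints [9, 5, 9, 32]

Answer: [9, 5, 9, 32]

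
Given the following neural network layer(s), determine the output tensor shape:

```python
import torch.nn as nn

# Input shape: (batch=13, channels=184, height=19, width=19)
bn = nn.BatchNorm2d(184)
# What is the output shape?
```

Input: (13, 184, 19, 19) -> Output: (13, 184, 19, 19)

Answer: (13, 184, 19, 19)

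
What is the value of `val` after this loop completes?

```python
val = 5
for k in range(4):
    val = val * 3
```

Multiply by 3, 4 times: 5 * 3^4 = 405
`val` takes the values: 5 → 15 → 45 → 135 → 405

Answer: 405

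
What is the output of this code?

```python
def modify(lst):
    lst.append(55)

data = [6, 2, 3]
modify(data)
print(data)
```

Key concept: function modifies passed list.
Step by step:
`data = [6, 2, 3]` → data = [6, 2, 3]
`modify(data)` → data = [6, 2, 3, 55]
`print(data)` → prints [6, 2, 3, 55]

Answer: [6, 2, 3, 55]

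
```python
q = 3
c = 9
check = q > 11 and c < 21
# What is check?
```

Trace:
`q = 3` → q = 3
`c = 9` → c = 9
`check = q > 11 and c < 21` → check = False
So check = False

Answer: False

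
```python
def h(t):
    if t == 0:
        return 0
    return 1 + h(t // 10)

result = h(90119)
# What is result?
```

Count of digits of 90119: 5

Answer: 5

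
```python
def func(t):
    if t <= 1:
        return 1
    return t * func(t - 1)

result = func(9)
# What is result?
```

func(9) = 9 * 8 * 7 * 6 * 5 * 4 * 3 * 2 * 1 = 362880

Answer: 362880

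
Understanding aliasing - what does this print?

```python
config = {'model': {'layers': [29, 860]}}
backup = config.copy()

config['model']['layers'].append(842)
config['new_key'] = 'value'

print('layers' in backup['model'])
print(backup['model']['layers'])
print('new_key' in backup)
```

Key concept: shallow copy gotcha with nested dict.
Step by step:
`config = {'model': {'layers': [29, 860]}}` → config = {'model': {'layers': [29, 860]}}
`backup = config.copy()` → backup = {'model': {'layers': [29, 860]}}
`config['model']['layers'].append(842)` → config = {'model': {'layers': [29, 860, 842]}}; backup = {'model': {'layers': [29, 860, 842]}}
`config['new_key'] = 'value'` → config = {'model': {'layers': [29, 860, 842]}, 'new_key': 'value'}
`print('layers' in backup['model'])` → prints True
`print(backup['model']['layers'])` → prints [29, 860, 842]
`print('new_key' in backup)` → prints False

Answer:
True
[29, 860, 842]
False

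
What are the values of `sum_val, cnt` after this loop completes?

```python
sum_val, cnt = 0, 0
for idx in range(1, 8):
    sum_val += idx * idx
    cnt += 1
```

Sum of squares and count
`sum_val, cnt` takes the values: (0, 0) → (1, 0) → (1, 1) → (5, 1) → (5, 2) → (14, 2) → (14, 3) → (30, 3) → (30, 4) → (55, 4) → (55, 5) → (91, 5) → (91, 6) → (140, 6) → (140, 7)

Answer: 140, 7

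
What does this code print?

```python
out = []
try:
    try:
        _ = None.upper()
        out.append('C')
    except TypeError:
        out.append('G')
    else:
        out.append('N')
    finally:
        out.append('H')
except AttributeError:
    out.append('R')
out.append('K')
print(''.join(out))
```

Execution trace: 'H' (finally) → 'R' (outer except AttributeError) → 'K' (after the try/except). Output: HRK

Answer: HRK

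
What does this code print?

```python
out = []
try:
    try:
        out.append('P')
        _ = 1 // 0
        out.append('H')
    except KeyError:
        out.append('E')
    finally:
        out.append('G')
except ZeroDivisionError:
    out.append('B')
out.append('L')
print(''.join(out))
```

Execution trace: 'P' (try body) → 'G' (finally) → 'B' (outer except ZeroDivisionError) → 'L' (after the try/except). Output: PGBL

Answer: PGBL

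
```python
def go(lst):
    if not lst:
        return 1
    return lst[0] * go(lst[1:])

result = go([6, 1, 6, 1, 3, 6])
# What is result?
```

Product over [6, 1, 6, 1, 3, 6] = 6 * 1 * 6 * 1 * 3 * 6 = 648

Answer: 648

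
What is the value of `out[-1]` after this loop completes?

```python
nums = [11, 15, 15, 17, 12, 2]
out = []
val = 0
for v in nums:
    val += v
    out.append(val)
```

Cumulative sum ends at 72
`out` takes the values: [] → [11] → [11, 26] → [11, 26, 41] → [11, 26, 41, 58] → [11, 26, 41, 58, 70] → [11, 26, 41, 58, 70, 72]
So `out[-1]` = 72

Answer: 72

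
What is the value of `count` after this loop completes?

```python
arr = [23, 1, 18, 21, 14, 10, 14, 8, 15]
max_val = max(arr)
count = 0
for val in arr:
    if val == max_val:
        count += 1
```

Count of max value 23 in [23, 1, 18, 21, 14, 10, 14, 8, 15]
`count` takes the values: 0 → 1

Answer: 1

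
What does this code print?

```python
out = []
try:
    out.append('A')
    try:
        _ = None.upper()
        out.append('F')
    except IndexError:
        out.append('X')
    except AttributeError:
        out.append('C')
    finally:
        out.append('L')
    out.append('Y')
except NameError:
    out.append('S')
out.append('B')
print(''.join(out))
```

Execution trace: 'A' (try body) → 'C' (inner except AttributeError) → 'L' (inner finally) → 'Y' (try body, no exception) → 'B' (after the try/except). Output: ACLYB

Answer: ACLYB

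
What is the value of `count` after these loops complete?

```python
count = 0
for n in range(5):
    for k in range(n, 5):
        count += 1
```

Upper triangle: 5 + 4 + ... + 1
`count` takes the values: 0 → 1 → 2 → 3 → 4 → 5 → 6 → 7 → 8 → 9 → 10 → 11 → 12 → 13 → 14 → 15

Answer: 15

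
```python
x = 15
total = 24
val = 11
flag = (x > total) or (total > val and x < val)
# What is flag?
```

Trace:
`x = 15` → x = 15
`total = 24` → total = 24
`val = 11` → val = 11
`flag = (x > total) or (total > val and x < val)` → flag = False
So flag = False

Answer: False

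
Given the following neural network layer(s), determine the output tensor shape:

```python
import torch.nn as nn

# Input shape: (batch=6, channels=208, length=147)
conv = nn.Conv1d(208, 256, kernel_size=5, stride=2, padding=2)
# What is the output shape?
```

Input: (6, 208, 147) -> Output: (6, 256, 74)

Answer: (6, 256, 74)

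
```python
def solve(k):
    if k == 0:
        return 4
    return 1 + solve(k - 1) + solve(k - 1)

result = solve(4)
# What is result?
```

solve(k) = 1 + 2·solve(k-1), solve(0)=4. Closed form: (4+1)·2^4 - 1 = 79.

Answer: 79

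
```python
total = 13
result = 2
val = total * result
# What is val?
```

Trace:
`total = 13` → total = 13
`result = 2` → result = 2
`val = total * result` → val = 26
So val = 26

Answer: 26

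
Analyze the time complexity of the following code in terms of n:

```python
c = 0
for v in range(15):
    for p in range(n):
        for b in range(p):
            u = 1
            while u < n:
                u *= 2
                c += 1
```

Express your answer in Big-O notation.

Each loop level contributes: 1 × n × n × log n. Multiplying the contributions gives O(n^2 log n).

Answer: O(n^2 log n)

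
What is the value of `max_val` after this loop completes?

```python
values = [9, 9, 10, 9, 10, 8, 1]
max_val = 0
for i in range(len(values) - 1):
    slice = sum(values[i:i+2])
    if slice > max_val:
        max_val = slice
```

Max sum of 2-element window in [9, 9, 10, 9, 10, 8, 1]
`max_val` takes the values: 0 → 18 → 19

Answer: 19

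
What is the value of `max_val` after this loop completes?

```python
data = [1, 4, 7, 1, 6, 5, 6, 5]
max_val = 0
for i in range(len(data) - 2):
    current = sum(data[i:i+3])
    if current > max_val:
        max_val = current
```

Max sum of 3-element window in [1, 4, 7, 1, 6, 5, 6, 5]
`max_val` takes the values: 0 → 12 → 14 → 17

Answer: 17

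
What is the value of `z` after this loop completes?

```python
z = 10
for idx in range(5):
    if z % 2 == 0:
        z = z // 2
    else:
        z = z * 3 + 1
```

Collatz-style transformation from 10
`z` takes the values: 10 → 5 → 16 → 8 → 4 → 2

Answer: 2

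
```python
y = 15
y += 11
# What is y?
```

Trace:
`y = 15` → y = 15
`y += 11` → y = 26
So y = 26

Answer: 26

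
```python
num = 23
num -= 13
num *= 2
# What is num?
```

Trace:
`num = 23` → num = 23
`num -= 13` → num = 10
`num *= 2` → num = 20
So num = 20

Answer: 20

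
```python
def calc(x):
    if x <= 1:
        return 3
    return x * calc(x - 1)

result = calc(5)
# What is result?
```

calc(5) = 5 * 4 * 3 * 2 * 3 = 360

Answer: 360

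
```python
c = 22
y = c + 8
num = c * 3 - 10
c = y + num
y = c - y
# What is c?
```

Trace:
`c = 22` → c = 22
`y = c + 8` → y = 30
`num = c * 3 - 10` → num = 56
`c = y + num` → c = 86
`y = c - y` → y = 56
So c = 86

Answer: 86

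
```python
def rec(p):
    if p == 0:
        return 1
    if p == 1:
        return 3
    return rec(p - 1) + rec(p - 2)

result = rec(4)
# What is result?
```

Build up from base cases: rec(0)=1, rec(1)=3, rec(2)=4, rec(3)=7, rec(4)=11

Answer: 11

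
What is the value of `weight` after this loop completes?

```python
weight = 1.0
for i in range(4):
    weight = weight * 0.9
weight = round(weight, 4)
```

Exponential decay: 1.0 * 0.9^4
`weight` takes the values: 1.0 → 0.9 → 0.81 → 0.729 → 0.6561

Answer: 0.6561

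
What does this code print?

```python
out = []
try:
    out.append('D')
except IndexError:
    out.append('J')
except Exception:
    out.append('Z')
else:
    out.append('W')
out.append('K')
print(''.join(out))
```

Execution trace: 'D' (try body, no exception) → 'W' (else) → 'K' (after the try/except). Output: DWK

Answer: DWK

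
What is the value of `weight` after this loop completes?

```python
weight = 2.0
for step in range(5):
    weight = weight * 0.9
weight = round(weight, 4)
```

Exponential decay: 2.0 * 0.9^5
`weight` takes the values: 2.0 → 1.8 → 1.62 → 1.458 → 1.3122 → 1.18098 → 1.181

Answer: 1.181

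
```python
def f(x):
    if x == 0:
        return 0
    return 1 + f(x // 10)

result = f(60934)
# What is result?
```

Count of digits of 60934: 5

Answer: 5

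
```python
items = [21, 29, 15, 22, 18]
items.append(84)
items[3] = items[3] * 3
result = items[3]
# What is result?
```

Trace:
`items = [21, 29, 15, 22, 18]` → items = [21, 29, 15, 22, 18]
`items.append(84)` → items = [21, 29, 15, 22, 18, 84]
`items[3] = items[3] * 3` → items = [21, 29, 15, 66, 18, 84]
`result = items[3]` → result = 66
So result = 66

Answer: 66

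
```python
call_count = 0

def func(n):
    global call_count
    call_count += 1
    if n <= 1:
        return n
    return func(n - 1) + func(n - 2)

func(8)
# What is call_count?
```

Calls(n) = 1 + Calls(n-1) + Calls(n-2); Calls(0)=Calls(1)=1. For n=8 this gives 67.

Answer: 67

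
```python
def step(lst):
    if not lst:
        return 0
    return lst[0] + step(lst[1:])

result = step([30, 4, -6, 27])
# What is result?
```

30 + 4 + (-6) + 27 + 0 = 55

Answer: 55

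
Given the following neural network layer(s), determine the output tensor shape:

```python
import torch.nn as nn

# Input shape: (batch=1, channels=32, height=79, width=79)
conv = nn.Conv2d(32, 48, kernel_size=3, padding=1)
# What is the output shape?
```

Input: (1, 32, 79, 79) -> Output: (1, 48, 79, 79)

Answer: (1, 48, 79, 79)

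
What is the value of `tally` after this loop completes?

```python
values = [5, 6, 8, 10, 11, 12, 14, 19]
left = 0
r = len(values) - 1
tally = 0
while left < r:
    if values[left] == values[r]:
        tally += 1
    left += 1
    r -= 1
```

Count matching pairs from ends
`tally` takes the values: 0

Answer: 0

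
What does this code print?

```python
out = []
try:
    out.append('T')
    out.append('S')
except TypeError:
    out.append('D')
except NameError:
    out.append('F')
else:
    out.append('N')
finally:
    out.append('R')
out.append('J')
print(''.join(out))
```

Execution trace: 'T' (try body) → 'S' (try body, no exception) → 'N' (else) → 'R' (finally) → 'J' (after the try/except). Output: TSNRJ

Answer: TSNRJ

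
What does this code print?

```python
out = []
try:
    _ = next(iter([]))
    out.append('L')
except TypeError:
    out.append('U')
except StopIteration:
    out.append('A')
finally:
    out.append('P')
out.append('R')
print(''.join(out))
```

Execution trace: 'A' (except StopIteration) → 'P' (finally) → 'R' (after the try/except). Output: APR

Answer: APR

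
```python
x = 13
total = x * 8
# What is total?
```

Trace:
`x = 13` → x = 13
`total = x * 8` → total = 104
So total = 104

Answer: 104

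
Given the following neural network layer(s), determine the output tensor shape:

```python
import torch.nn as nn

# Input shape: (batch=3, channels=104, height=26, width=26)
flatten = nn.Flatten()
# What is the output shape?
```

Input: (3, 104, 26, 26) -> Output: (3, 70304)

Answer: (3, 70304)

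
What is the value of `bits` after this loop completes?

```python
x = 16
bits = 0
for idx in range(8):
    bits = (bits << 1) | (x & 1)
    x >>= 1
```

Reverse lowest 8 bits of 16
`bits` takes the values: 0 → 1 → 2 → 4 → 8

Answer: 8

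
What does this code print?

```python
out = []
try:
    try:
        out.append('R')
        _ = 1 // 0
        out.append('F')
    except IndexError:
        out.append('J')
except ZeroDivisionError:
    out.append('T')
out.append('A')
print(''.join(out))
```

Execution trace: 'R' (try body) → 'T' (outer except ZeroDivisionError) → 'A' (after the try/except). Output: RTA

Answer: RTA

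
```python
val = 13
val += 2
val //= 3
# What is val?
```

Trace:
`val = 13` → val = 13
`val += 2` → val = 15
`val //= 3` → val = 5
So val = 5

Answer: 5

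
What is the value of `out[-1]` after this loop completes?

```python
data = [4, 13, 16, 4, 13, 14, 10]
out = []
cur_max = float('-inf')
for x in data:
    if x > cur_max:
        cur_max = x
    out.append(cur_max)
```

Running max ends at 16
`out` takes the values: [] → [4] → [4, 13] → [4, 13, 16] → [4, 13, 16, 16] → [4, 13, 16, 16, 16] → [4, 13, 16, 16, 16, 16] → [4, 13, 16, 16, 16, 16, 16]
So `out[-1]` = 16

Answer: 16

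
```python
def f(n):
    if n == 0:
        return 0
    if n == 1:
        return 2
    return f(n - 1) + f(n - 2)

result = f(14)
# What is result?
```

Build up from base cases: f(0)=0, f(1)=2, f(2)=2, f(3)=4, f(4)=6, f(5)=10, f(6)=16, ..., f(14)=754

Answer: 754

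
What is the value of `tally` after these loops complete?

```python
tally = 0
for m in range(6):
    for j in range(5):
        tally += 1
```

6 * 5 = 30
`tally` takes the values: 0 → 1 → 2 → 3 → 4 → 5 → 6 → 7 → 8 → 9 → 10 → 11 → 12 → 13 → 14 → 15 → 16 → 17 → 18 → 19 → 20 → 21 → 22 → 23 → 24 → 25 → 26 → 27 → 28 → 29 → 30

Answer: 30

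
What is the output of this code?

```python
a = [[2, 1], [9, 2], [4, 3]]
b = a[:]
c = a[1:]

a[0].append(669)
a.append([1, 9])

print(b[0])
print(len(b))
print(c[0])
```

Key concept: slice with nested mutation.
Step by step:
`a = [[2, 1], [9, 2], [4, 3]]` → a = [[2, 1], [9, 2], [4, 3]]
`b = a[:]` → b = [[2, 1], [9, 2], [4, 3]]
`c = a[1:]` → c = [[9, 2], [4, 3]]
`a[0].append(669)` → a = [[2, 1, 669], [9, 2], [4, 3]]; b = [[2, 1, 669], [9, 2], [4, 3]]
`a.append([1, 9])` → a = [[2, 1, 669], [9, 2], [4, 3], [1, 9]]
`print(b[0])` → prints [2, 1, 669]
`print(len(b))` → prints 3
`print(c[0])` → prints [9, 2]

Answer:
[2, 1, 669]
3
[9, 2]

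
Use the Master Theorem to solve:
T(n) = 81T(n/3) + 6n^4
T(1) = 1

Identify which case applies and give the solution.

a=81, b=3, f(n)=6n^4. log_3(81) = 4. Since c=4 = 4, Case 2 applies: T(n) = Θ(n^log_b(a) · log n) = O(n^4 log n).

Answer: O(n^4 log n) - Case 2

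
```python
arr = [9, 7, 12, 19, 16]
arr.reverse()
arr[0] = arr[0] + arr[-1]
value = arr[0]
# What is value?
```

Trace:
`arr = [9, 7, 12, 19, 16]` → arr = [9, 7, 12, 19, 16]
`arr.reverse()` → arr = [16, 19, 12, 7, 9]
`arr[0] = arr[0] + arr[-1]` → arr = [25, 19, 12, 7, 9]
`value = arr[0]` → value = 25
So value = 25

Answer: 25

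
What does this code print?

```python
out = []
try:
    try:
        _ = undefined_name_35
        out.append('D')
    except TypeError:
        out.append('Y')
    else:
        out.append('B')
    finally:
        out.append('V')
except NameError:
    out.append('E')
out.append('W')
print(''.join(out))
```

Execution trace: 'V' (finally) → 'E' (outer except NameError) → 'W' (after the try/except). Output: VEW

Answer: VEW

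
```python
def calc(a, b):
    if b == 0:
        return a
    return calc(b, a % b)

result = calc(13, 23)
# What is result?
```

calc(13, 23) -> calc(23, 13) -> calc(13, 10) -> calc(10, 3) -> calc(3, 1) -> calc(1, 0) -> 1

Answer: 1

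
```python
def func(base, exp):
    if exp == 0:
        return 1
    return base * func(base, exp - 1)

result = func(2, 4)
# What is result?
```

func(2, 4) = 2 * 2 * 2 * 2 = 16

Answer: 16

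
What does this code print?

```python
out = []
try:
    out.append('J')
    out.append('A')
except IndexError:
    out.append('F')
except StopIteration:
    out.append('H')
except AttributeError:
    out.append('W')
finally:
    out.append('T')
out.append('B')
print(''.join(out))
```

Execution trace: 'J' (try body) → 'A' (try body, no exception) → 'T' (finally) → 'B' (after the try/except). Output: JATB

Answer: JATB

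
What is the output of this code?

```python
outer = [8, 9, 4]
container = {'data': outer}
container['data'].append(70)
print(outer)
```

Key concept: dict holds reference to list.
Step by step:
`outer = [8, 9, 4]` → outer = [8, 9, 4]
`container = {'data': outer}` → container = {'data': [8, 9, 4]}
`container['data'].append(70)` → outer = [8, 9, 4, 70]; container = {'data': [8, 9, 4, 70]}
`print(outer)` → prints [8, 9, 4, 70]

Answer: [8, 9, 4, 70]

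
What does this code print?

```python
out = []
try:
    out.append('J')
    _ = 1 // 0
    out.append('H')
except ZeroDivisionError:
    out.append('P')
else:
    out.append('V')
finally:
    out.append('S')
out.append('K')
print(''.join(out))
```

Execution trace: 'J' (try body) → 'P' (except ZeroDivisionError) → 'S' (finally) → 'K' (after the try/except). Output: JPSK

Answer: JPSK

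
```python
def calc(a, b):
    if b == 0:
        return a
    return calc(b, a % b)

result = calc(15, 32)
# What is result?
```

calc(15, 32) -> calc(32, 15) -> calc(15, 2) -> calc(2, 1) -> calc(1, 0) -> 1

Answer: 1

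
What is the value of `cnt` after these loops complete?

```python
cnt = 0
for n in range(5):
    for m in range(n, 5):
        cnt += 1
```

Upper triangle: 5 + 4 + ... + 1
`cnt` takes the values: 0 → 1 → 2 → 3 → 4 → 5 → 6 → 7 → 8 → 9 → 10 → 11 → 12 → 13 → 14 → 15

Answer: 15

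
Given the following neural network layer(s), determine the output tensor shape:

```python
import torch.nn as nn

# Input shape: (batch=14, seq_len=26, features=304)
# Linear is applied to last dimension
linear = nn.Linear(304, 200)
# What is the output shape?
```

Input: (14, 26, 304) -> Output: (14, 26, 200)

Answer: (14, 26, 200)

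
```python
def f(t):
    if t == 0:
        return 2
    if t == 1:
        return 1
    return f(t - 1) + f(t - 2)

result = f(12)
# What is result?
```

Build up from base cases: f(0)=2, f(1)=1, f(2)=3, f(3)=4, f(4)=7, f(5)=11, f(6)=18, ..., f(12)=322

Answer: 322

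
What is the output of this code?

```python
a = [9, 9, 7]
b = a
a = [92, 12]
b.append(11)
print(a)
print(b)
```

Key concept: rebinding vs mutation: a is rebound to a new list, b still points at the original.
Step by step:
`a = [9, 9, 7]` → a = [9, 9, 7]
`b = a` → b = [9, 9, 7] (same object as a)
`a = [92, 12]` → a = [92, 12]
`b.append(11)` → b = [9, 9, 7, 11]
`print(a)` → prints [92, 12]
`print(b)` → prints [9, 9, 7, 11]

Answer:
[92, 12]
[9, 9, 7, 11]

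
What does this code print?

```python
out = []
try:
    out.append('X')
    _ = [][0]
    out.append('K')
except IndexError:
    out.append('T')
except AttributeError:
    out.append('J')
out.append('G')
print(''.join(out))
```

Execution trace: 'X' (try body) → 'T' (except IndexError) → 'G' (after the try/except). Output: XTG

Answer: XTG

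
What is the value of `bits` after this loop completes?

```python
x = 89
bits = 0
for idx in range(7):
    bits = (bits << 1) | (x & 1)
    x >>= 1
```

Reverse lowest 7 bits of 89
`bits` takes the values: 0 → 1 → 2 → 4 → 9 → 19 → 38 → 77

Answer: 77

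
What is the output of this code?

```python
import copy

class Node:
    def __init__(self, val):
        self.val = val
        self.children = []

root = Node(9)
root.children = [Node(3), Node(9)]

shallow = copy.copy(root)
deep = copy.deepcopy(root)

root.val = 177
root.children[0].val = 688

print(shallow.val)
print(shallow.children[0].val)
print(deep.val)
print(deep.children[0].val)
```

Key concept: deep copy with custom objects.
Step by step:
`root = Node(9)` → root = Node(val=9, children=[])
`root.children = [Node(3), Node(9)]` → root = Node(val=9, children=[Node(val=3, children=[]), Node(val=9, children=[])])
`shallow = copy.copy(root)` → shallow = Node(val=9, children=[Node(val=3, children=[]), Node(val=9, children=[])])
`deep = copy.deepcopy(root)` → deep = Node(val=9, children=[Node(val=3, children=[]), Node(val=9, children=[])])
`root.val = 177` → root = Node(val=177, children=[Node(val=3, children=[]), Node(val=9, children=[])])
`root.children[0].val = 688` → root = Node(val=177, children=[Node(val=688, children=[]), Node(val=9, children=[])]); shallow = Node(val=9, children=[Node(val=688, children=[]), Node(val=9, children=[])])
`print(shallow.val)` → prints 9
`print(shallow.children[0].val)` → prints 688
`print(deep.val)` → prints 9
`print(deep.children[0].val)` → prints 3

Answer:
9
688
9
3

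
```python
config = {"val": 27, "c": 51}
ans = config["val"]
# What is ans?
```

Trace:
`config = {"val": 27, "c": 51}` → config = {'val': 27, 'c': 51}
`ans = config["val"]` → ans = 27
So ans = 27

Answer: 27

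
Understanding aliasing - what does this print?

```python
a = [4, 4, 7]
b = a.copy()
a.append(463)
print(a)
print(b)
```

Key concept: list.copy() creates independent copy.
Step by step:
`a = [4, 4, 7]` → a = [4, 4, 7]
`b = a.copy()` → b = [4, 4, 7]
`a.append(463)` → a = [4, 4, 7, 463]
`print(a)` → prints [4, 4, 7, 463]
`print(b)` → prints [4, 4, 7]

Answer:
[4, 4, 7, 463]
[4, 4, 7]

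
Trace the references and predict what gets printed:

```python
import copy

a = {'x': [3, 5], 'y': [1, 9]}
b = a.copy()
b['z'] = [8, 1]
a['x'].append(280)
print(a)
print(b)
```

Key concept: shallow copy of dict with mutable values.
Step by step:
`a = {'x': [3, 5], 'y': [1, 9]}` → a = {'x': [3, 5], 'y': [1, 9]}
`b = a.copy()` → b = {'x': [3, 5], 'y': [1, 9]}
`b['z'] = [8, 1]` → b = {'x': [3, 5], 'y': [1, 9], 'z': [8, 1]}
`a['x'].append(280)` → a = {'x': [3, 5, 280], 'y': [1, 9]}; b = {'x': [3, 5, 280], 'y': [1, 9], 'z': [8, 1]}
`print(a)` → prints {'x': [3, 5, 280], 'y': [1, 9]}
`print(b)` → prints {'x': [3, 5, 280], 'y': [1, 9], 'z': [8, 1]}

Answer:
{'x': [3, 5, 280], 'y': [1, 9]}
{'x': [3, 5, 280], 'y': [1, 9], 'z': [8, 1]}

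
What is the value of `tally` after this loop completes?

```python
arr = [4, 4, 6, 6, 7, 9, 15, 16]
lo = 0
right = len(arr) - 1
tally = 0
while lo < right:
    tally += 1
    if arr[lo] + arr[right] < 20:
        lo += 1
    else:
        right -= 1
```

Steps to find pair summing to 20
`tally` takes the values: 0 → 1 → 2 → 3 → 4 → 5 → 6 → 7

Answer: 7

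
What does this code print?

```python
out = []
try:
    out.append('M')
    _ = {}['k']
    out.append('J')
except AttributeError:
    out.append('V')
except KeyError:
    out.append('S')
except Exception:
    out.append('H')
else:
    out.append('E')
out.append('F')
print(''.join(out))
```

Execution trace: 'M' (try body) → 'S' (except KeyError) → 'F' (after the try/except). Output: MSF

Answer: MSF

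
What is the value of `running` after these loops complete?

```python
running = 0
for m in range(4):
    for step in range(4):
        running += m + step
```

Sum of all m+step for m,step in 4x4
`running` takes the values: 0 → 1 → 3 → 6 → 7 → 9 → 12 → 16 → 18 → 21 → 25 → 30 → 33 → 37 → 42 → 48

Answer: 48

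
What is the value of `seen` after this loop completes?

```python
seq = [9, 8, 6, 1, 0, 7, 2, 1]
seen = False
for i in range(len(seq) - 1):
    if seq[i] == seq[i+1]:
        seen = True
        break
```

Check consecutive duplicates in [9, 8, 6, 1, 0, 7, 2, 1]
`seen` takes the values: False

Answer: False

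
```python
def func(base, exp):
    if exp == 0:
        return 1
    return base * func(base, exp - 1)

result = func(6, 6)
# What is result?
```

func(6, 6) = 6 * 6 * 6 * 6 * 6 * 6 = 46656

Answer: 46656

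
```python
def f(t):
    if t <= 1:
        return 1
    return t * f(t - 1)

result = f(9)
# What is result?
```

f(9) = 9 * 8 * 7 * 6 * 5 * 4 * 3 * 2 * 1 = 362880

Answer: 362880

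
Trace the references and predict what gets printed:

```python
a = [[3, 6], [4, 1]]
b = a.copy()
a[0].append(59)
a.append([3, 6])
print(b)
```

Key concept: shallow copy with nested lists.
Step by step:
`a = [[3, 6], [4, 1]]` → a = [[3, 6], [4, 1]]
`b = a.copy()` → b = [[3, 6], [4, 1]]
`a[0].append(59)` → a = [[3, 6, 59], [4, 1]]; b = [[3, 6, 59], [4, 1]]
`a.append([3, 6])` → a = [[3, 6, 59], [4, 1], [3, 6]]
`print(b)` → prints [[3, 6, 59], [4, 1]]

Answer: [[3, 6, 59], [4, 1]]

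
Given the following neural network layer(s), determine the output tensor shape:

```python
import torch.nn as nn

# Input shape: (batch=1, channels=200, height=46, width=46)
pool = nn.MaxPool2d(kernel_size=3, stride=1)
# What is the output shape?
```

Input: (1, 200, 46, 46) -> Output: (1, 200, 44, 44)

Answer: (1, 200, 44, 44)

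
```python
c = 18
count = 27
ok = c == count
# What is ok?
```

Trace:
`c = 18` → c = 18
`count = 27` → count = 27
`ok = c == count` → ok = False
So ok = False

Answer: False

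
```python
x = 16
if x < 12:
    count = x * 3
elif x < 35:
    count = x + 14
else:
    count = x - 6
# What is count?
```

Trace:
`x = 16` → x = 16
`if x < 12: ...` → x < 12 is False, x < 35 is True → count = 30
So count = 30

Answer: 30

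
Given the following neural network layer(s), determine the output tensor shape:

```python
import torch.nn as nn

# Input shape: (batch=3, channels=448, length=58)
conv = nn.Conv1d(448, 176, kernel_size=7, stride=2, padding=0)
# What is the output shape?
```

Input: (3, 448, 58) -> Output: (3, 176, 26)

Answer: (3, 176, 26)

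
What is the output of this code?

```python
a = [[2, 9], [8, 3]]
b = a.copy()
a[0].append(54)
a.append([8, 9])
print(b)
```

Key concept: shallow copy with nested lists.
Step by step:
`a = [[2, 9], [8, 3]]` → a = [[2, 9], [8, 3]]
`b = a.copy()` → b = [[2, 9], [8, 3]]
`a[0].append(54)` → a = [[2, 9, 54], [8, 3]]; b = [[2, 9, 54], [8, 3]]
`a.append([8, 9])` → a = [[2, 9, 54], [8, 3], [8, 9]]
`print(b)` → prints [[2, 9, 54], [8, 3]]

Answer: [[2, 9, 54], [8, 3]]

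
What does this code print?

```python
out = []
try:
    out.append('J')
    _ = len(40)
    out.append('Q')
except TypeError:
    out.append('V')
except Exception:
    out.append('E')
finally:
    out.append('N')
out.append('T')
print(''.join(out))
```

Execution trace: 'J' (try body) → 'V' (except TypeError) → 'N' (finally) → 'T' (after the try/except). Output: JVNT

Answer: JVNT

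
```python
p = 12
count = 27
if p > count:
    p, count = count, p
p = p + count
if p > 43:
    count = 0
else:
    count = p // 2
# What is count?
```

Trace:
`p = 12` → p = 12
`count = 27` → count = 27
`if p > count: ...` → p > count is False → no variable changes
`p = p + count` → p = 39
`if p > 43: ...` → p > 43 is False, take else branch → count = 19
So count = 19

Answer: 19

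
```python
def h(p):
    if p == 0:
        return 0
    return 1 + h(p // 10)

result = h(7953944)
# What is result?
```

Count of digits of 7953944: 7

Answer: 7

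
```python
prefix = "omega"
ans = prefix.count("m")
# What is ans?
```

Trace:
`prefix = "omega"` → prefix = 'omega'
`ans = prefix.count("m")` → ans = 1
So ans = 1

Answer: 1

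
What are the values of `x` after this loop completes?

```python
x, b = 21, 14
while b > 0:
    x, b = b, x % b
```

GCD of 21 and 14
`x` takes the values: 21 → 14 → 7

Answer: 7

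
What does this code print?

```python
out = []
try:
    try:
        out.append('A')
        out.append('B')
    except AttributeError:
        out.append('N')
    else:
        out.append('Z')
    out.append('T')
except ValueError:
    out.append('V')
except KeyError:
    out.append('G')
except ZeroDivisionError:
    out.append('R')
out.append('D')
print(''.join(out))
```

Execution trace: 'A' (inner try body) → 'B' (inner try body, no exception) → 'Z' (inner else) → 'T' (try body, no exception) → 'D' (after the try/except). Output: ABZTD

Answer: ABZTD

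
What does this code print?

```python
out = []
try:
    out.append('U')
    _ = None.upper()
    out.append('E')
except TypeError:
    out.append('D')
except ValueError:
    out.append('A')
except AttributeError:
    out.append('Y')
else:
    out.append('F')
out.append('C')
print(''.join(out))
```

Execution trace: 'U' (try body) → 'Y' (except AttributeError) → 'C' (after the try/except). Output: UYC

Answer: UYC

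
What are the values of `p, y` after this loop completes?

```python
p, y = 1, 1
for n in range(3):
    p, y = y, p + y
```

Fibonacci: after 3 iterations
`p, y` takes the values: (1, 1) → (1, 2) → (2, 3) → (3, 5)

Answer: 3, 5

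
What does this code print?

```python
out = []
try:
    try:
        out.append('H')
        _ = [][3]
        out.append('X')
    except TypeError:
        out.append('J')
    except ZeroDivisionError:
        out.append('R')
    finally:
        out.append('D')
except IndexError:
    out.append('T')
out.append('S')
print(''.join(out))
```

Execution trace: 'H' (try body) → 'D' (finally) → 'T' (outer except IndexError) → 'S' (after the try/except). Output: HDTS

Answer: HDTS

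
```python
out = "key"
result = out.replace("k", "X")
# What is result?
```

Trace:
`out = "key"` → out = 'key'
`result = out.replace("k", "X")` → result = 'Xey'
So result = 'Xey'

Answer: 'Xey'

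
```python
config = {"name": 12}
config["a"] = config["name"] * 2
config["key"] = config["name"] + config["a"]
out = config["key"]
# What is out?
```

Trace:
`config = {"name": 12}` → config = {'name': 12}
`config["a"] = config["name"] * 2` → config = {'name': 12, 'a': 24}
`config["key"] = config["name"] + config["a"]` → config = {'name': 12, 'a': 24, 'key': 36}
`out = config["key"]` → out = 36
So out = 36

Answer: 36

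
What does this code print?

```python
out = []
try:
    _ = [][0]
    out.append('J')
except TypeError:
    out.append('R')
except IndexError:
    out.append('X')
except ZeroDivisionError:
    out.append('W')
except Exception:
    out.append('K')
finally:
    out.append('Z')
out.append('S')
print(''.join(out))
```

Execution trace: 'X' (except IndexError) → 'Z' (finally) → 'S' (after the try/except). Output: XZS

Answer: XZS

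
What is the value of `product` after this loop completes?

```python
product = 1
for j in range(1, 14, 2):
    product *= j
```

Product of 1, 3, 5, ... up to 13
`product` takes the values: 1 → 3 → 15 → 105 → 945 → 10395 → 135135

Answer: 135135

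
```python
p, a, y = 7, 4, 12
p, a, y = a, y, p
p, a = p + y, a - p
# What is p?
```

Trace:
`p, a, y = 7, 4, 12` → p = 7; a = 4; y = 12
`p, a, y = a, y, p` → p = 4; a = 12; y = 7
`p, a = p + y, a - p` → p = 11; a = 8
So p = 11

Answer: 11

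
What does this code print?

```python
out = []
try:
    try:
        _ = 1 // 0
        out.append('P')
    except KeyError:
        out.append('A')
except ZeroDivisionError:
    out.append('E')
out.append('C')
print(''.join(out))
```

Execution trace: 'E' (outer except ZeroDivisionError) → 'C' (after the try/except). Output: EC

Answer: EC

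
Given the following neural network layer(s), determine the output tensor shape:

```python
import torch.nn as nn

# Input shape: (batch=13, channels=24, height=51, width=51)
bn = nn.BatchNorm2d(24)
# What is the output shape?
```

Input: (13, 24, 51, 51) -> Output: (13, 24, 51, 51)

Answer: (13, 24, 51, 51)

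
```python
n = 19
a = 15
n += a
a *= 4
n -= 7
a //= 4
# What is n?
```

Trace:
`n = 19` → n = 19
`a = 15` → a = 15
`n += a` → n = 34
`a *= 4` → a = 60
`n -= 7` → n = 27
`a //= 4` → a = 15
So n = 27

Answer: 27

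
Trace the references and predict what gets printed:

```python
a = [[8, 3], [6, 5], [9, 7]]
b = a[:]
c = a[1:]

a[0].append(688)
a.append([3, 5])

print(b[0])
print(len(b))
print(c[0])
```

Key concept: slice with nested mutation.
Step by step:
`a = [[8, 3], [6, 5], [9, 7]]` → a = [[8, 3], [6, 5], [9, 7]]
`b = a[:]` → b = [[8, 3], [6, 5], [9, 7]]
`c = a[1:]` → c = [[6, 5], [9, 7]]
`a[0].append(688)` → a = [[8, 3, 688], [6, 5], [9, 7]]; b = [[8, 3, 688], [6, 5], [9, 7]]
`a.append([3, 5])` → a = [[8, 3, 688], [6, 5], [9, 7], [3, 5]]
`print(b[0])` → prints [8, 3, 688]
`print(len(b))` → prints 3
`print(c[0])` → prints [6, 5]

Answer:
[8, 3, 688]
3
[6, 5]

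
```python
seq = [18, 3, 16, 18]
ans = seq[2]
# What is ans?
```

Trace:
`seq = [18, 3, 16, 18]` → seq = [18, 3, 16, 18]
`ans = seq[2]` → ans = 16
So ans = 16

Answer: 16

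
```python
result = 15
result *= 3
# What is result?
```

Trace:
`result = 15` → result = 15
`result *= 3` → result = 45
So result = 45

Answer: 45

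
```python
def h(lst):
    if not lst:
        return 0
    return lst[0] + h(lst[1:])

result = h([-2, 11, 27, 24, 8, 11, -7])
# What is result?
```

(-2) + 11 + 27 + 24 + 8 + 11 + (-7) + 0 = 72

Answer: 72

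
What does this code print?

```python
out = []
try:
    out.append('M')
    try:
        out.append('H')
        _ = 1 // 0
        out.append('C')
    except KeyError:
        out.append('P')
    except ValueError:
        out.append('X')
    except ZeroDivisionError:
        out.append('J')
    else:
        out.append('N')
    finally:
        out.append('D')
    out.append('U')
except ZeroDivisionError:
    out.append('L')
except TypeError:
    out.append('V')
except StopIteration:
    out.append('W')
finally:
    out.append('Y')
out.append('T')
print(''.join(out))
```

Execution trace: 'M' (try body) → 'H' (inner try body) → 'J' (inner except ZeroDivisionError) → 'D' (inner finally) → 'U' (try body, no exception) → 'Y' (finally) → 'T' (after the try/except). Output: MHJDUYT

Answer: MHJDUYT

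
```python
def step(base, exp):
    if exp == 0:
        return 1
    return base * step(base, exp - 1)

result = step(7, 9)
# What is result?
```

step(7, 9) = 7 * 7 * 7 * 7 * 7 * 7 * 7 * 7 * 7 = 40353607

Answer: 40353607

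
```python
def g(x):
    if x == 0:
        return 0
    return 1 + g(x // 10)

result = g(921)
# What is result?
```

Count of digits of 921: 3

Answer: 3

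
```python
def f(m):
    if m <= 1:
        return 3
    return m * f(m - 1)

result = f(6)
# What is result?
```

f(6) = 6 * 5 * 4 * 3 * 2 * 3 = 2160

Answer: 2160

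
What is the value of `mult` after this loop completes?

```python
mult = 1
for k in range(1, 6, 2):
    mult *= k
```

Product of 1, 3, 5, ... up to 5
`mult` takes the values: 1 → 3 → 15

Answer: 15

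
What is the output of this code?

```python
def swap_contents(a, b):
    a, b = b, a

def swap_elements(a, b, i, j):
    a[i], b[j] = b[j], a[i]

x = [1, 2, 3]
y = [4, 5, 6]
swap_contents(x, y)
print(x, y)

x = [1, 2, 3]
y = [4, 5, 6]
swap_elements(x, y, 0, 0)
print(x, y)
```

Key concept: parameter rebinding vs mutation.
Step by step:
`x = [1, 2, 3]` → x = [1, 2, 3]
`y = [4, 5, 6]` → y = [4, 5, 6]
`swap_contents(x, y)` → no visible change to tracked variables
`print(x, y)` → prints [1, 2, 3] [4, 5, 6]
`x = [1, 2, 3]` → x = [1, 2, 3]
`y = [4, 5, 6]` → y = [4, 5, 6]
`swap_elements(x, y, 0, 0)` → x = [4, 2, 3]; y = [1, 5, 6]
`print(x, y)` → prints [4, 2, 3] [1, 5, 6]

Answer:
[1, 2, 3] [4, 5, 6]
[4, 2, 3] [1, 5, 6]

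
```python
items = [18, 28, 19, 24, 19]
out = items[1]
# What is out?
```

Trace:
`items = [18, 28, 19, 24, 19]` → items = [18, 28, 19, 24, 19]
`out = items[1]` → out = 28
So out = 28

Answer: 28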